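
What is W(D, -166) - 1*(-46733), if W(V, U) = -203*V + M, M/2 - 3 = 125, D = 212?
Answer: 3953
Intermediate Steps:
M = 256 (M = 6 + 2*125 = 6 + 250 = 256)
W(V, U) = 256 - 203*V (W(V, U) = -203*V + 256 = 256 - 203*V)
W(D, -166) - 1*(-46733) = (256 - 203*212) - 1*(-46733) = (256 - 43036) + 46733 = -42780 + 46733 = 3953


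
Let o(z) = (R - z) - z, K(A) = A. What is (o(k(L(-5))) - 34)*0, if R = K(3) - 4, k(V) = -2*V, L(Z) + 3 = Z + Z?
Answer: 0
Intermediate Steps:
L(Z) = -3 + 2*Z (L(Z) = -3 + (Z + Z) = -3 + 2*Z)
R = -1 (R = 3 - 4 = -1)
o(z) = -1 - 2*z (o(z) = (-1 - z) - z = -1 - 2*z)
(o(k(L(-5))) - 34)*0 = ((-1 - (-4)*(-3 + 2*(-5))) - 34)*0 = ((-1 - (-4)*(-3 - 10)) - 34)*0 = ((-1 - (-4)*(-13)) - 34)*0 = ((-1 - 2*26) - 34)*0 = ((-1 - 52) - 34)*0 = (-53 - 34)*0 = -87*0 = 0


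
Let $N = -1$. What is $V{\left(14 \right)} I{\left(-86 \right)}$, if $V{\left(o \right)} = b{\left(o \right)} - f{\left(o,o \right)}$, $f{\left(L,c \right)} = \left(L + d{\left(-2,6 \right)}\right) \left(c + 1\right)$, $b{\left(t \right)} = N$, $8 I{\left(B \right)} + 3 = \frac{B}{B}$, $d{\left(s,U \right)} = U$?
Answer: $\frac{301}{4} \approx 75.25$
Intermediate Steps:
$I{\left(B \right)} = - \frac{1}{4}$ ($I{\left(B \right)} = - \frac{3}{8} + \frac{B \frac{1}{B}}{8} = - \frac{3}{8} + \frac{1}{8} \cdot 1 = - \frac{3}{8} + \frac{1}{8} = - \frac{1}{4}$)
$b{\left(t \right)} = -1$
$f{\left(L,c \right)} = \left(1 + c\right) \left(6 + L\right)$ ($f{\left(L,c \right)} = \left(L + 6\right) \left(c + 1\right) = \left(6 + L\right) \left(1 + c\right) = \left(1 + c\right) \left(6 + L\right)$)
$V{\left(o \right)} = -7 - o^{2} - 7 o$ ($V{\left(o \right)} = -1 - \left(6 + o + 6 o + o o\right) = -1 - \left(6 + o + 6 o + o^{2}\right) = -1 - \left(6 + o^{2} + 7 o\right) = -7 - o^{2} - 7 o$)
$V{\left(14 \right)} I{\left(-86 \right)} = \left(-7 - 14^{2} - 98\right) \left(- \frac{1}{4}\right) = \left(-7 - 196 - 98\right) \left(- \frac{1}{4}\right) = \left(-301\right) \left(- \frac{1}{4}\right) = \frac{301}{4}$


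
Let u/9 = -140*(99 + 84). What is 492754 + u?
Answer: 262174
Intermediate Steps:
u = -230580 (u = 9*(-140*(99 + 84)) = 9*(-140*183) = 9*(-25620) = -230580)
492754 + u = 492754 - 230580 = 262174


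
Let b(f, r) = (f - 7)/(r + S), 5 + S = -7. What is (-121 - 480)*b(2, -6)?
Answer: -3005/18 ≈ -166.94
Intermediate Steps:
S = -12 (S = -5 - 7 = -12)
b(f, r) = (-7 + f)/(-12 + r) (b(f, r) = (f - 7)/(r - 12) = (-7 + f)/(-12 + r))
(-121 - 480)*b(2, -6) = (-121 - 480)*((-7 + 2)/(-12 - 6)) = -601*(-5)/(-18) = -(-601)*(-5)/18 = -601*5/18 = -3005/18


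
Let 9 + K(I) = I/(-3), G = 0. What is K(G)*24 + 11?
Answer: -205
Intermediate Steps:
K(I) = -9 - I/3 (K(I) = -9 + I/(-3) = -9 + I*(-1/3) = -9 - I/3)
K(G)*24 + 11 = (-9 - 1/3*0)*24 + 11 = (-9 + 0)*24 + 11 = -9*24 + 11 = -216 + 11 = -205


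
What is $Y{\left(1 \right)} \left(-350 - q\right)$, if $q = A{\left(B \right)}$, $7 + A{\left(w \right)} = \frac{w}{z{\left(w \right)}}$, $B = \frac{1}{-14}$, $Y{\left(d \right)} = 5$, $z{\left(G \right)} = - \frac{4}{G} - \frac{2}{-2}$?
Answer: $- \frac{1368565}{798} \approx -1715.0$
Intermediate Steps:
$z{\left(G \right)} = 1 - \frac{4}{G}$ ($z{\left(G \right)} = - \frac{4}{G} - -1 = - \frac{4}{G} + 1 = 1 - \frac{4}{G}$)
$B = - \frac{1}{14} \approx -0.071429$
$A{\left(w \right)} = -7 + \frac{w^{2}}{-4 + w}$ ($A{\left(w \right)} = -7 + \frac{w}{\frac{1}{w} \left(-4 + w\right)} = -7 + w \frac{w}{-4 + w} = -7 + \frac{w^{2}}{-4 + w}$)
$q = - \frac{5587}{798}$ ($q = \frac{28 + \left(- \frac{1}{14}\right)^{2} - - \frac{1}{2}}{-4 - \frac{1}{14}} = \frac{28 + \frac{1}{196} + \frac{1}{2}}{- \frac{57}{14}} = \left(- \frac{14}{57}\right) \frac{5587}{196} = - \frac{5587}{798} \approx -7.0013$)
$Y{\left(1 \right)} \left(-350 - q\right) = 5 \left(-350 - - \frac{5587}{798}\right) = 5 \left(-350 + \frac{5587}{798}\right) = 5 \left(- \frac{273713}{798}\right) = - \frac{1368565}{798}$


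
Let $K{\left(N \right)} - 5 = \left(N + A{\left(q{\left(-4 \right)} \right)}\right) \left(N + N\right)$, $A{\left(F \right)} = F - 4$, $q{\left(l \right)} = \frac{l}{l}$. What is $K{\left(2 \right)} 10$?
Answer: $10$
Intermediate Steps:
$q{\left(l \right)} = 1$
$A{\left(F \right)} = -4 + F$
$K{\left(N \right)} = 5 + 2 N \left(-3 + N\right)$ ($K{\left(N \right)} = 5 + \left(N + \left(-4 + 1\right)\right) \left(N + N\right) = 5 + \left(N - 3\right) 2 N = 5 + \left(-3 + N\right) 2 N = 5 + 2 N \left(-3 + N\right)$)
$K{\left(2 \right)} 10 = \left(5 - 12 + 2 \cdot 2^{2}\right) 10 = \left(5 - 12 + 2 \cdot 4\right) 10 = \left(5 - 12 + 8\right) 10 = 1 \cdot 10 = 10$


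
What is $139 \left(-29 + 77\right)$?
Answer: $6672$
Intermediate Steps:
$139 \left(-29 + 77\right) = 139 \cdot 48 = 6672$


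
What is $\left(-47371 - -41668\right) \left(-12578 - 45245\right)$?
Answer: $329764569$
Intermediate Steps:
$\left(-47371 - -41668\right) \left(-12578 - 45245\right) = \left(-47371 + 41668\right) \left(-57823\right) = \left(-5703\right) \left(-57823\right) = 329764569$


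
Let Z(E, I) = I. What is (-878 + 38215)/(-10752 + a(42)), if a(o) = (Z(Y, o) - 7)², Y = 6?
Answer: -37337/9527 ≈ -3.9191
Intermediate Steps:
a(o) = (-7 + o)² (a(o) = (o - 7)² = (-7 + o)²)
(-878 + 38215)/(-10752 + a(42)) = (-878 + 38215)/(-10752 + (-7 + 42)²) = 37337/(-10752 + 35²) = 37337/(-10752 + 1225) = 37337/(-9527) = 37337*(-1/9527) = -37337/9527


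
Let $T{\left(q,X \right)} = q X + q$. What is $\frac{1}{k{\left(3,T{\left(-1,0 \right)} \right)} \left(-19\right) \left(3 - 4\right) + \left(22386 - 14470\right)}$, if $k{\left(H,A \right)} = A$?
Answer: $\frac{1}{7897} \approx 0.00012663$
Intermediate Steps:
$T{\left(q,X \right)} = q + X q$ ($T{\left(q,X \right)} = X q + q = q + X q$)
$\frac{1}{k{\left(3,T{\left(-1,0 \right)} \right)} \left(-19\right) \left(3 - 4\right) + \left(22386 - 14470\right)} = \frac{1}{- (1 + 0) \left(-19\right) \left(3 - 4\right) + \left(22386 - 14470\right)} = \frac{1}{\left(-1\right) 1 \left(-19\right) \left(3 - 4\right) + 7916} = \frac{1}{\left(-1\right) \left(-19\right) \left(-1\right) + 7916} = \frac{1}{19 \left(-1\right) + 7916} = \frac{1}{-19 + 7916} = \frac{1}{7897}$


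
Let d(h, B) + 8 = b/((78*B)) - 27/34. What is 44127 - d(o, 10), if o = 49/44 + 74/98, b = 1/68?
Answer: 2340962519/53040 ≈ 44136.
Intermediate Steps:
b = 1/68 ≈ 0.014706
o = 4029/2156 (o = 49*(1/44) + 74*(1/98) = 49/44 + 37/49 = 4029/2156 ≈ 1.8687)
d(h, B) = -299/34 + 1/(5304*B) (d(h, B) = -8 + (1/(68*((78*B))) - 27/34) = -8 + ((1/(78*B))/68 - 27*1/34) = -8 + (1/(5304*B) - 27/34) = -8 + (-27/34 + 1/(5304*B)) = -299/34 + 1/(5304*B))
44127 - d(o, 10) = 44127 - (1 - 46644*10)/(5304*10) = 44127 - (1 - 466440)/(5304*10) = 44127 - (-466439)/(5304*10) = 44127 - 1*(-466439/53040) = 44127 + 466439/53040 = 2340962519/53040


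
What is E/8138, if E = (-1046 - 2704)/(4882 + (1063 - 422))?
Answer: -625/7491029 ≈ -8.3433e-5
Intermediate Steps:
E = -1250/1841 (E = -3750/(4882 + 641) = -3750/5523 = -3750*1/5523 = -1250/1841 ≈ -0.67898)
E/8138 = -1250/1841/8138 = -1250/1841*1/8138 = -625/7491029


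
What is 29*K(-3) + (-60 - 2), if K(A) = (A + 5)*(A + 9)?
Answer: 286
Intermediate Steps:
K(A) = (5 + A)*(9 + A)
29*K(-3) + (-60 - 2) = 29*(45 + (-3)² + 14*(-3)) + (-60 - 2) = 29*(45 + 9 - 42) - 62 = 29*12 - 62 = 348 - 62 = 286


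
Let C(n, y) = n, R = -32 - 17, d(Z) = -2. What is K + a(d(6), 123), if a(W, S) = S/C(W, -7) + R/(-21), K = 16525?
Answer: 98795/6 ≈ 16466.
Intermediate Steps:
R = -49
a(W, S) = 7/3 + S/W (a(W, S) = S/W - 49/(-21) = S/W - 49*(-1/21) = S/W + 7/3 = 7/3 + S/W)
K + a(d(6), 123) = 16525 + (7/3 + 123/(-2)) = 16525 + (7/3 + 123*(-½)) = 16525 + (7/3 - 123/2) = 16525 - 355/6 = 98795/6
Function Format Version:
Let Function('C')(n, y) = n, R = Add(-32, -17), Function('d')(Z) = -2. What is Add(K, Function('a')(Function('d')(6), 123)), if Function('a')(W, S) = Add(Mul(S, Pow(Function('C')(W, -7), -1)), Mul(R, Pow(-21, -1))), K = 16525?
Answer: Rational(98795, 6) ≈ 16466.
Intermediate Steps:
R = -49
Function('a')(W, S) = Add(Rational(7, 3), Mul(S, Pow(W, -1))) (Function('a')(W, S) = Add(Mul(S, Pow(W, -1)), Mul(-49, Pow(-21, -1))) = Add(Mul(S, Pow(W, -1)), Mul(-49, Rational(-1, 21))) = Add(Mul(S, Pow(W, -1)), Rational(7, 3)) = Add(Rational(7, 3), Mul(S, Pow(W, -1))))
Add(K, Function('a')(Function('d')(6), 123)) = Add(16525, Add(Rational(7, 3), Mul(123, Pow(-2, -1)))) = Add(16525, Add(Rational(7, 3), Mul(123, Rational(-1, 2)))) = Add(16525, Add(Rational(7, 3), Rational(-123, 2))) = Add(16525, Rational(-355, 6)) = Rational(98795, 6)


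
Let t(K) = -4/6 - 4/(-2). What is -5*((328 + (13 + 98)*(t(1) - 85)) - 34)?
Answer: 44965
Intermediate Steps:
t(K) = 4/3 (t(K) = -4*⅙ - 4*(-½) = -⅔ + 2 = 4/3)
-5*((328 + (13 + 98)*(t(1) - 85)) - 34) = -5*((328 + (13 + 98)*(4/3 - 85)) - 34) = -5*((328 + 111*(-251/3)) - 34) = -5*((328 - 9287) - 34) = -5*(-8959 - 34) = -5*(-8993) = 44965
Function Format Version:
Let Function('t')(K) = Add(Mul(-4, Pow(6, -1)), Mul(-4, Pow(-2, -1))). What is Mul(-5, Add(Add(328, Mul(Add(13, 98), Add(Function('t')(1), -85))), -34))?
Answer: 44965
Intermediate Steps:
Function('t')(K) = Rational(4, 3) (Function('t')(K) = Add(Mul(-4, Rational(1, 6)), Mul(-4, Rational(-1, 2))) = Add(Rational(-2, 3), 2) = Rational(4, 3))
Mul(-5, Add(Add(328, Mul(Add(13, 98), Add(Function('t')(1), -85))), -34)) = Mul(-5, Add(Add(328, Mul(Add(13, 98), Add(Rational(4, 3), -85))), -34)) = Mul(-5, Add(Add(328, Mul(111, Rational(-251, 3))), -34)) = Mul(-5, Add(Add(328, -9287), -34)) = Mul(-5, Add(-8959, -34)) = Mul(-5, -8993) = 44965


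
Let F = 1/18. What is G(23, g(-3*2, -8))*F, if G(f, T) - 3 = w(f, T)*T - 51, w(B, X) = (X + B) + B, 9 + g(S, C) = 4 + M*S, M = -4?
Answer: 1187/18 ≈ 65.944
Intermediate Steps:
g(S, C) = -5 - 4*S (g(S, C) = -9 + (4 - 4*S) = -5 - 4*S)
w(B, X) = X + 2*B (w(B, X) = (B + X) + B = X + 2*B)
G(f, T) = -48 + T*(T + 2*f) (G(f, T) = 3 + ((T + 2*f)*T - 51) = 3 + (T*(T + 2*f) - 51) = 3 + (-51 + T*(T + 2*f)) = -48 + T*(T + 2*f))
F = 1/18 ≈ 0.055556
G(23, g(-3*2, -8))*F = (-48 + (-5 - (-12)*2)*((-5 - (-12)*2) + 2*23))*(1/18) = (-48 + (-5 - 4*(-6))*((-5 - 4*(-6)) + 46))*(1/18) = (-48 + (-5 + 24)*((-5 + 24) + 46))*(1/18) = (-48 + 19*(19 + 46))*(1/18) = (-48 + 19*65)*(1/18) = (-48 + 1235)*(1/18) = 1187*(1/18) = 1187/18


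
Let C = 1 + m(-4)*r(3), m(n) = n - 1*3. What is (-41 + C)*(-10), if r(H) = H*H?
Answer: 1030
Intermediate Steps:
m(n) = -3 + n (m(n) = n - 3 = -3 + n)
r(H) = H²
C = -62 (C = 1 + (-3 - 4)*3² = 1 - 7*9 = 1 - 63 = -62)
(-41 + C)*(-10) = (-41 - 62)*(-10) = -103*(-10) = 1030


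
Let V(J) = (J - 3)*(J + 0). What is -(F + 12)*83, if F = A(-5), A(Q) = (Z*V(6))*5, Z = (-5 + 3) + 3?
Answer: -8466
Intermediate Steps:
Z = 1 (Z = -2 + 3 = 1)
V(J) = J*(-3 + J) (V(J) = (-3 + J)*J = J*(-3 + J))
A(Q) = 90 (A(Q) = (1*(6*(-3 + 6)))*5 = (1*(6*3))*5 = (1*18)*5 = 18*5 = 90)
F = 90
-(F + 12)*83 = -(90 + 12)*83 = -102*83 = -1*8466 = -8466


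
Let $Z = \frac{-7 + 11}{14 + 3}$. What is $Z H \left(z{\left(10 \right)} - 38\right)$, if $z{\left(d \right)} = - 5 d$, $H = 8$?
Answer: $- \frac{2816}{17} \approx -165.65$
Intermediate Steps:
$Z = \frac{4}{17} \approx 0.23529$
$Z H \left(z{\left(10 \right)} - 38\right) = \frac{4}{17} \cdot 8 \left(\left(-5\right) 10 - 38\right) = \frac{32 \left(-50 - 38\right)}{17} = \frac{32}{17} \left(-88\right) = - \frac{2816}{17}$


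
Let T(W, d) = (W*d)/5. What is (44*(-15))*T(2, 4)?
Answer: -1056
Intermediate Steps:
T(W, d) = W*d/5 (T(W, d) = (W*d)*(⅕) = W*d/5)
(44*(-15))*T(2, 4) = (44*(-15))*((⅕)*2*4) = -660*8/5 = -1056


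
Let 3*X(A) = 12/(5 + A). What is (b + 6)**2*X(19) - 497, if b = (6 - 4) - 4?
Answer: -1483/3 ≈ -494.33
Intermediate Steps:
X(A) = 4/(5 + A) (X(A) = (12/(5 + A))/3 = 4/(5 + A))
b = -2 (b = 2 - 4 = -2)
(b + 6)**2*X(19) - 497 = (-2 + 6)**2*(4/(5 + 19)) - 497 = 4**2*(4/24) - 497 = 16*(4*(1/24)) - 497 = 16*(1/6) - 497 = 8/3 - 497 = -1483/3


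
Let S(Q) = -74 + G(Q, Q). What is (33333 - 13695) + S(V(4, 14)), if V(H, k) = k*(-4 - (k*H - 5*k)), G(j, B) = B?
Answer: 19704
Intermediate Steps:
V(H, k) = k*(-4 + 5*k - H*k) (V(H, k) = k*(-4 - (H*k - 5*k)) = k*(-4 - (-5*k + H*k)) = k*(-4 + (5*k - H*k)) = k*(-4 + 5*k - H*k))
S(Q) = -74 + Q
(33333 - 13695) + S(V(4, 14)) = (33333 - 13695) + (-74 + 14*(-4 + 5*14 - 1*4*14)) = 19638 + (-74 + 14*(-4 + 70 - 56)) = 19638 + (-74 + 14*10) = 19638 + (-74 + 140) = 19638 + 66 = 19704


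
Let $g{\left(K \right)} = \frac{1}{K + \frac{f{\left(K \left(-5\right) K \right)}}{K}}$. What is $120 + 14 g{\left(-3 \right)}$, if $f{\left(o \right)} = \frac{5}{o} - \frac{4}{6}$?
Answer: $\frac{4251}{37} \approx 114.89$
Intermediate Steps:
$f{\left(o \right)} = - \frac{2}{3} + \frac{5}{o}$ ($f{\left(o \right)} = \frac{5}{o} - \frac{2}{3} = - \frac{2}{3} + \frac{5}{o}$)
$g{\left(K \right)} = \frac{1}{K + \frac{- \frac{2}{3} - \frac{1}{K^{2}}}{K}}$ ($g{\left(K \right)} = \frac{1}{K + \frac{- \frac{2}{3} + \frac{5}{K \left(-5\right) K}}{K}} = \frac{1}{K + \frac{- \frac{2}{3} + \frac{5}{- 5 K K}}{K}} = \frac{1}{K + \frac{- \frac{2}{3} + \frac{5}{\left(-5\right) K^{2}}}{K}} = \frac{1}{K + \frac{- \frac{2}{3} + 5 \left(- \frac{1}{5 K^{2}}\right)}{K}} = \frac{1}{K + \frac{- \frac{2}{3} - \frac{1}{K^{2}}}{K}}$)
$120 + 14 g{\left(-3 \right)} = 120 + 14 \frac{3 \left(-3\right)^{3}}{-3 + \left(-3\right)^{2} \left(-2 + 3 \left(-3\right)^{2}\right)} = 120 + 14 \cdot 3 \left(-27\right) \frac{1}{-3 + 9 \left(-2 + 3 \cdot 9\right)} = 120 + 14 \cdot 3 \left(-27\right) \frac{1}{-3 + 9 \left(-2 + 27\right)} = 120 + 14 \cdot 3 \left(-27\right) \frac{1}{-3 + 9 \cdot 25} = 120 + 14 \cdot 3 \left(-27\right) \frac{1}{-3 + 225} = 120 + 14 \cdot 3 \left(-27\right) \frac{1}{222} = 120 + 14 \left(- \frac{27}{74}\right) = 120 - \frac{189}{37} = \frac{4251}{37}$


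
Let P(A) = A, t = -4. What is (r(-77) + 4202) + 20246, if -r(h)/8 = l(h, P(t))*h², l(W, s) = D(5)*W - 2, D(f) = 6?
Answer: 22032896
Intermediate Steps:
l(W, s) = -2 + 6*W (l(W, s) = 6*W - 2 = -2 + 6*W)
r(h) = -8*h²*(-2 + 6*h) (r(h) = -8*(-2 + 6*h)*h² = -8*h²*(-2 + 6*h))
(r(-77) + 4202) + 20246 = ((-77)²*(16 - 48*(-77)) + 4202) + 20246 = (5929*(16 + 3696) + 4202) + 20246 = (5929*3712 + 4202) + 20246 = (22008448 + 4202) + 20246 = 22012650 + 20246 = 22032896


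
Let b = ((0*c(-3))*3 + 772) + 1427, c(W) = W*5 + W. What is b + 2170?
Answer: 4369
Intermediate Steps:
c(W) = 6*W (c(W) = 5*W + W = 6*W)
b = 2199 (b = ((0*(6*(-3)))*3 + 772) + 1427 = ((0*(-18))*3 + 772) + 1427 = (0*3 + 772) + 1427 = (0 + 772) + 1427 = 772 + 1427 = 2199)
b + 2170 = 2199 + 2170 = 4369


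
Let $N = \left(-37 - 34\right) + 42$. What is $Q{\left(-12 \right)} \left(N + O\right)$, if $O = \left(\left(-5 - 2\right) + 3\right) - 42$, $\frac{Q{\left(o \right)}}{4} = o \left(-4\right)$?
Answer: $-14400$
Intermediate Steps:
$Q{\left(o \right)} = - 16 o$ ($Q{\left(o \right)} = 4 o \left(-4\right) = 4 \left(- 4 o\right) = - 16 o$)
$N = -29$ ($N = -71 + 42 = -29$)
$O = -46$ ($O = \left(-7 + 3\right) - 42 = -4 - 42 = -46$)
$Q{\left(-12 \right)} \left(N + O\right) = \left(-16\right) \left(-12\right) \left(-29 - 46\right) = 192 \left(-75\right) = -14400$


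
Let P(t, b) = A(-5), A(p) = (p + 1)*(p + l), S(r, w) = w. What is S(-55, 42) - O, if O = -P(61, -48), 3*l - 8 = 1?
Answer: 50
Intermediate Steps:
l = 3 (l = 8/3 + (1/3)*1 = 8/3 + 1/3 = 3)
A(p) = (1 + p)*(3 + p) (A(p) = (p + 1)*(p + 3) = (1 + p)*(3 + p))
P(t, b) = 8 (P(t, b) = 3 + (-5)**2 + 4*(-5) = 3 + 25 - 20 = 8)
O = -8 (O = -1*8 = -8)
S(-55, 42) - O = 42 - 1*(-8) = 42 + 8 = 50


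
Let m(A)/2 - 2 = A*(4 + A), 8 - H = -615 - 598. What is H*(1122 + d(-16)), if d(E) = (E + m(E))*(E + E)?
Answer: -13164822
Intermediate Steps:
H = 1221 (H = 8 - (-615 - 598) = 8 - 1*(-1213) = 8 + 1213 = 1221)
m(A) = 4 + 2*A*(4 + A) (m(A) = 4 + 2*(A*(4 + A)) = 4 + 2*A*(4 + A))
d(E) = 2*E*(4 + 2*E² + 9*E) (d(E) = (E + (4 + 2*E² + 8*E))*(E + E) = (4 + 2*E² + 9*E)*(2*E) = 2*E*(4 + 2*E² + 9*E))
H*(1122 + d(-16)) = 1221*(1122 + 2*(-16)*(4 + 2*(-16)² + 9*(-16))) = 1221*(1122 + 2*(-16)*(4 + 2*256 - 144)) = 1221*(1122 + 2*(-16)*(4 + 512 - 144)) = 1221*(1122 + 2*(-16)*372) = 1221*(1122 - 11904) = 1221*(-10782) = -13164822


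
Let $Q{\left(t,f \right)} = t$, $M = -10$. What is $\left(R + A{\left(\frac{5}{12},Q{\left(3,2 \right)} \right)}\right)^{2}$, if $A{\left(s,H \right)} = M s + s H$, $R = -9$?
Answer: $\frac{20449}{144} \approx 142.01$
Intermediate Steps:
$A{\left(s,H \right)} = - 10 s + H s$ ($A{\left(s,H \right)} = - 10 s + s H = - 10 s + H s$)
$\left(R + A{\left(\frac{5}{12},Q{\left(3,2 \right)} \right)}\right)^{2} = \left(-9 + \frac{5}{12} \left(-10 + 3\right)\right)^{2} = \left(-9 + 5 \cdot \frac{1}{12} \left(-7\right)\right)^{2} = \left(-9 + \frac{5}{12} \left(-7\right)\right)^{2} = \left(-9 - \frac{35}{12}\right)^{2} = \left(- \frac{143}{12}\right)^{2} = \frac{20449}{144}$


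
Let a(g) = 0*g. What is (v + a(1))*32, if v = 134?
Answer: 4288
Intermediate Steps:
a(g) = 0
(v + a(1))*32 = (134 + 0)*32 = 134*32 = 4288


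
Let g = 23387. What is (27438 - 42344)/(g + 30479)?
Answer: -7453/26933 ≈ -0.27672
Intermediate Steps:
(27438 - 42344)/(g + 30479) = (27438 - 42344)/(23387 + 30479) = -14906/53866 = -14906*1/53866 = -7453/26933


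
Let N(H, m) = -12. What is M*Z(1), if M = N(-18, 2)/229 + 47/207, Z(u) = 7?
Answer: 57953/47403 ≈ 1.2226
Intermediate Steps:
M = 8279/47403 (M = -12/229 + 47/207 = 8279/47403 ≈ 0.17465)
M*Z(1) = (8279/47403)*7 = 57953/47403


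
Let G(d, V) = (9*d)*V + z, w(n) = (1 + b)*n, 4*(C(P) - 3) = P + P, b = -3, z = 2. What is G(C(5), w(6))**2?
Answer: 350464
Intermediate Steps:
C(P) = 3 + P/2 (C(P) = 3 + (P + P)/4 = 3 + (2*P)/4 = 3 + P/2)
w(n) = -2*n (w(n) = (1 - 3)*n = -2*n)
G(d, V) = 2 + 9*V*d (G(d, V) = (9*d)*V + 2 = 9*V*d + 2 = 2 + 9*V*d)
G(C(5), w(6))**2 = (2 + 9*(-2*6)*(3 + (1/2)*5))**2 = (2 + 9*(-12)*(3 + 5/2))**2 = (2 + 9*(-12)*(11/2))**2 = (2 - 594)**2 = (-592)**2 = 350464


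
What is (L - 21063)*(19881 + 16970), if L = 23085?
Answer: 74512722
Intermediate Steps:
(L - 21063)*(19881 + 16970) = (23085 - 21063)*(19881 + 16970) = 2022*36851 = 74512722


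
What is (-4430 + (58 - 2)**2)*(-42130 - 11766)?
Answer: 69741424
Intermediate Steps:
(-4430 + (58 - 2)**2)*(-42130 - 11766) = (-4430 + 56**2)*(-53896) = (-4430 + 3136)*(-53896) = -1294*(-53896) = 69741424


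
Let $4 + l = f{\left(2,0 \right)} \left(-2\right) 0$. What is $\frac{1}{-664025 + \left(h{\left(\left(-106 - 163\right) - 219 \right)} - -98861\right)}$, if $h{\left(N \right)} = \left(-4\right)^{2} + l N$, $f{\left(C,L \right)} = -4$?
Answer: $- \frac{1}{563196} \approx -1.7756 \cdot 10^{-6}$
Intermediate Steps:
$l = -4$ ($l = -4 + \left(-4\right) \left(-2\right) 0 = -4 + 8 \cdot 0 = -4 + 0 = -4$)
$h{\left(N \right)} = 16 - 4 N$ ($h{\left(N \right)} = \left(-4\right)^{2} - 4 N = 16 - 4 N$)
$\frac{1}{-664025 + \left(h{\left(\left(-106 - 163\right) - 219 \right)} - -98861\right)} = \frac{1}{-664025 - \left(-98877 + 4 \left(\left(-106 - 163\right) - 219\right)\right)} = \frac{1}{-664025 + \left(\left(16 - 4 \left(-269 - 219\right)\right) + 98861\right)} = \frac{1}{-664025 + \left(\left(16 - -1952\right) + 98861\right)} = \frac{1}{-664025 + \left(\left(16 + 1952\right) + 98861\right)} = \frac{1}{-664025 + \left(1968 + 98861\right)} = \frac{1}{-664025 + 100829} = \frac{1}{-563196} = - \frac{1}{563196}$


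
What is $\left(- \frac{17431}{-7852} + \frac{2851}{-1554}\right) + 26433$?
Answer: $\frac{161270189593}{6101004} \approx 26433.0$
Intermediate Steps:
$\left(- \frac{17431}{-7852} + \frac{2851}{-1554}\right) + 26433 = \left(\left(-17431\right) \left(- \frac{1}{7852}\right) + 2851 \left(- \frac{1}{1554}\right)\right) + 26433 = \left(\frac{17431}{7852} - \frac{2851}{1554}\right) + 26433 = \frac{2350861}{6101004} + 26433 = \frac{161270189593}{6101004}$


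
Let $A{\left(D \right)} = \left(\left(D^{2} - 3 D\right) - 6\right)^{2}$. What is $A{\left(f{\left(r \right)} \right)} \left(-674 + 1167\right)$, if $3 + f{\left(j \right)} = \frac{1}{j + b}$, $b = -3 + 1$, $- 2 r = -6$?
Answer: $7888$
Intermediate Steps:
$r = 3$ ($r = \left(- \frac{1}{2}\right) \left(-6\right) = 3$)
$b = -2$
$f{\left(j \right)} = -3 + \frac{1}{-2 + j}$ ($f{\left(j \right)} = -3 + \frac{1}{j - 2} = -3 + \frac{1}{-2 + j}$)
$A{\left(D \right)} = \left(-6 + D^{2} - 3 D\right)^{2}$
$A{\left(f{\left(r \right)} \right)} \left(-674 + 1167\right) = \left(6 - \left(\frac{7 - 9}{-2 + 3}\right)^{2} + 3 \frac{7 - 9}{-2 + 3}\right)^{2} \left(-674 + 1167\right) = \left(6 - \left(\frac{7 - 9}{1}\right)^{2} + 3 \frac{7 - 9}{1}\right)^{2} \cdot 493 = \left(6 - \left(1 \left(-2\right)\right)^{2} + 3 \cdot 1 \left(-2\right)\right)^{2} \cdot 493 = \left(6 - \left(-2\right)^{2} + 3 \left(-2\right)\right)^{2} \cdot 493 = \left(6 - 4 - 6\right)^{2} \cdot 493 = \left(-4\right)^{2} \cdot 493 = 16 \cdot 493 = 7888$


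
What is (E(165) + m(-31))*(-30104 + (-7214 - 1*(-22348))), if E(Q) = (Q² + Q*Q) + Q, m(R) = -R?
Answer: -818050620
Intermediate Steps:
E(Q) = Q + 2*Q² (E(Q) = (Q² + Q²) + Q = 2*Q² + Q = Q + 2*Q²)
(E(165) + m(-31))*(-30104 + (-7214 - 1*(-22348))) = (165*(1 + 2*165) - 1*(-31))*(-30104 + (-7214 - 1*(-22348))) = (165*(1 + 330) + 31)*(-30104 + (-7214 + 22348)) = (165*331 + 31)*(-30104 + 15134) = (54615 + 31)*(-14970) = 54646*(-14970) = -818050620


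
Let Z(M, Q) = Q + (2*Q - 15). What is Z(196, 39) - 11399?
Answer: -11297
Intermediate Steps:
Z(M, Q) = -15 + 3*Q (Z(M, Q) = Q + (-15 + 2*Q) = -15 + 3*Q)
Z(196, 39) - 11399 = (-15 + 3*39) - 11399 = (-15 + 117) - 11399 = 102 - 11399 = -11297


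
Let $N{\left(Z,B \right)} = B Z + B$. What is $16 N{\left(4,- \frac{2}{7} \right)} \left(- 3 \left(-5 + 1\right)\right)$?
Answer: $- \frac{1920}{7} \approx -274.29$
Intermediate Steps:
$N{\left(Z,B \right)} = B + B Z$
$16 N{\left(4,- \frac{2}{7} \right)} \left(- 3 \left(-5 + 1\right)\right) = 16 - \frac{2}{7} \left(1 + 4\right) \left(- 3 \left(-5 + 1\right)\right) = 16 \left(-2\right) \frac{1}{7} \cdot 5 \left(\left(-3\right) \left(-4\right)\right) = 16 \left(\left(- \frac{2}{7}\right) 5\right) 12 = 16 \left(- \frac{10}{7}\right) 12 = \left(- \frac{160}{7}\right) 12 = - \frac{1920}{7}$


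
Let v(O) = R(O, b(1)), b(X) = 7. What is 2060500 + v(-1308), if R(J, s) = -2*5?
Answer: 2060490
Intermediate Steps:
R(J, s) = -10
v(O) = -10
2060500 + v(-1308) = 2060500 - 10 = 2060490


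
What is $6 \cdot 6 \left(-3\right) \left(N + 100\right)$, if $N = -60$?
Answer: $-4320$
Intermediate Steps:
$6 \cdot 6 \left(-3\right) \left(N + 100\right) = 6 \cdot 6 \left(-3\right) \left(-60 + 100\right) = 36 \left(-3\right) 40 = \left(-108\right) 40 = -4320$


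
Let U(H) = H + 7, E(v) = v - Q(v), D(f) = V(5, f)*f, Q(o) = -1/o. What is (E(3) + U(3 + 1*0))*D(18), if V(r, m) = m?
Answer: 4320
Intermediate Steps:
D(f) = f² (D(f) = f*f = f²)
E(v) = v + 1/v (E(v) = v - (-1)/v = v + 1/v)
U(H) = 7 + H
(E(3) + U(3 + 1*0))*D(18) = ((3 + 1/3) + (7 + (3 + 1*0)))*18² = ((3 + ⅓) + (7 + (3 + 0)))*324 = (10/3 + (7 + 3))*324 = (10/3 + 10)*324 = (40/3)*324 = 4320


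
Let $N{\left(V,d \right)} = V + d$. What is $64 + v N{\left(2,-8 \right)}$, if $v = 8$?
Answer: $16$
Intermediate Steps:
$64 + v N{\left(2,-8 \right)} = 64 + 8 \left(2 - 8\right) = 64 + 8 \left(-6\right) = 64 - 48 = 16$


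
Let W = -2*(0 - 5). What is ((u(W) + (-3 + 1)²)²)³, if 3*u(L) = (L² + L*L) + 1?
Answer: 128100283921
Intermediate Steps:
W = 10 (W = -2*(-5) = 10)
u(L) = ⅓ + 2*L²/3 (u(L) = ((L² + L*L) + 1)/3 = ((L² + L²) + 1)/3 = (2*L² + 1)/3 = (1 + 2*L²)/3 = ⅓ + 2*L²/3)
((u(W) + (-3 + 1)²)²)³ = (((⅓ + (⅔)*10²) + (-3 + 1)²)²)³ = (((⅓ + (⅔)*100) + (-2)²)²)³ = (((⅓ + 200/3) + 4)²)³ = ((67 + 4)²)³ = (71²)³ = 5041³ = 128100283921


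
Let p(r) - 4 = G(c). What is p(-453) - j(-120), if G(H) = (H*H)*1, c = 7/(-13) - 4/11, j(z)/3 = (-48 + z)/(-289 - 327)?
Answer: 81706/20449 ≈ 3.9956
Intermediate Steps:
j(z) = 18/77 - 3*z/616 (j(z) = 3*((-48 + z)/(-289 - 327)) = 3*((-48 + z)/(-616)) = 3*((-48 + z)*(-1/616)) = 3*(6/77 - z/616) = 18/77 - 3*z/616)
c = -129/143 (c = 7*(-1/13) - 4*1/11 = -7/13 - 4/11 = -129/143 ≈ -0.90210)
G(H) = H**2 (G(H) = H**2*1 = H**2)
p(r) = 98437/20449 (p(r) = 4 + (-129/143)**2 = 4 + 16641/20449 = 98437/20449)
p(-453) - j(-120) = 98437/20449 - (18/77 - 3/616*(-120)) = 98437/20449 - (18/77 + 45/77) = 98437/20449 - 1*9/11 = 98437/20449 - 9/11 = 81706/20449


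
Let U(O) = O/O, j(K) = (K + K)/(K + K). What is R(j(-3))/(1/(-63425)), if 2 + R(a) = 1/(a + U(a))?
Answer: 190275/2 ≈ 95138.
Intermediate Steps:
j(K) = 1 (j(K) = (2*K)/((2*K)) = (2*K)*(1/(2*K)) = 1)
U(O) = 1
R(a) = -2 + 1/(1 + a) (R(a) = -2 + 1/(a + 1) = -2 + 1/(1 + a))
R(j(-3))/(1/(-63425)) = ((-1 - 2*1)/(1 + 1))/(1/(-63425)) = ((-1 - 2)/2)/(-1/63425) = ((½)*(-3))*(-63425) = -3/2*(-63425) = 190275/2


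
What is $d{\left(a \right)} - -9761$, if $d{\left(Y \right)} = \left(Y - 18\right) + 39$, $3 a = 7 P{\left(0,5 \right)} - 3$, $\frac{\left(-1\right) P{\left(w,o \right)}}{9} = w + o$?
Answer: $9676$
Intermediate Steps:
$P{\left(w,o \right)} = - 9 o - 9 w$ ($P{\left(w,o \right)} = - 9 \left(w + o\right) = - 9 \left(o + w\right) = - 9 o - 9 w$)
$a = -106$ ($a = \frac{7 \left(\left(-9\right) 5 - 0\right) - 3}{3} = \frac{7 \left(-45 + 0\right) - 3}{3} = \frac{7 \left(-45\right) - 3}{3} = \frac{-315 - 3}{3} = \frac{1}{3} \left(-318\right) = -106$)
$d{\left(Y \right)} = 21 + Y$ ($d{\left(Y \right)} = \left(-18 + Y\right) + 39 = 21 + Y$)
$d{\left(a \right)} - -9761 = \left(21 - 106\right) - -9761 = -85 + 9761 = 9676$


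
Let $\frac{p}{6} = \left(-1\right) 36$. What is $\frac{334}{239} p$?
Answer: $- \frac{72144}{239} \approx -301.86$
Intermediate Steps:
$p = -216$ ($p = 6 \left(\left(-1\right) 36\right) = 6 \left(-36\right) = -216$)
$\frac{334}{239} p = \frac{334}{239} \left(-216\right) = - \frac{72144}{239}$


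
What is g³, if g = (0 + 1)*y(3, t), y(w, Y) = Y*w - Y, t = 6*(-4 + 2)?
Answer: -13824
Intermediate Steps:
t = -12 (t = 6*(-2) = -12)
y(w, Y) = -Y + Y*w
g = -24 (g = (0 + 1)*(-12*(-1 + 3)) = 1*(-12*2) = 1*(-24) = -24)
g³ = (-24)³ = -13824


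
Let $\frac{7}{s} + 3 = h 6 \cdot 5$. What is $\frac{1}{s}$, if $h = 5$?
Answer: $21$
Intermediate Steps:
$s = \frac{1}{21}$ ($s = \frac{7}{-3 + 5 \cdot 6 \cdot 5} = \frac{7}{-3 + 30 \cdot 5} = \frac{7}{-3 + 150} = \frac{7}{147} = 7 \cdot \frac{1}{147} = \frac{1}{21} \approx 0.047619$)
$\frac{1}{s} = \frac{1}{\frac{1}{21}} = 21$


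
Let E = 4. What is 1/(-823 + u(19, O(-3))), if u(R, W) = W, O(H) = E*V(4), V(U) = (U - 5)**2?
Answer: -1/819 ≈ -0.0012210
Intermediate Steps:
V(U) = (-5 + U)**2
O(H) = 4 (O(H) = 4*(-5 + 4)**2 = 4*(-1)**2 = 4*1 = 4)
1/(-823 + u(19, O(-3))) = 1/(-823 + 4) = 1/(-819) = -1/819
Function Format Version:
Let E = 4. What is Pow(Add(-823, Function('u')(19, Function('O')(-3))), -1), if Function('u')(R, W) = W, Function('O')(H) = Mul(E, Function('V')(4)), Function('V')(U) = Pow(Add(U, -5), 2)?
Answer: Rational(-1, 819) ≈ -0.0012210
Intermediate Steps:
Function('V')(U) = Pow(Add(-5, U), 2)
Function('O')(H) = 4 (Function('O')(H) = Mul(4, Pow(Add(-5, 4), 2)) = Mul(4, Pow(-1, 2)) = Mul(4, 1) = 4)
Pow(Add(-823, Function('u')(19, Function('O')(-3))), -1) = Pow(Add(-823, 4), -1) = Pow(-819, -1) = Rational(-1, 819)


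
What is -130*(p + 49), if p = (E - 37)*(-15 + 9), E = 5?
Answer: -31330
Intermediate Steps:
p = 192 (p = (5 - 37)*(-15 + 9) = -32*(-6) = 192)
-130*(p + 49) = -130*(192 + 49) = -130*241 = -31330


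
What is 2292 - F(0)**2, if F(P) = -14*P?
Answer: 2292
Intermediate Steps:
2292 - F(0)**2 = 2292 - (-14*0)**2 = 2292 - 1*0**2 = 2292 - 1*0 = 2292 + 0 = 2292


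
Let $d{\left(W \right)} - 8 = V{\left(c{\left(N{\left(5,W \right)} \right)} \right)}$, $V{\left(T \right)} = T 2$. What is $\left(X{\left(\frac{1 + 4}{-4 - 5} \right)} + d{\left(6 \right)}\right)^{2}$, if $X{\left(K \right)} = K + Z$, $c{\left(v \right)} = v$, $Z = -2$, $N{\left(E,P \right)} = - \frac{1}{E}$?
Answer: $\frac{51529}{2025} \approx 25.446$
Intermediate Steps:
$V{\left(T \right)} = 2 T$
$d{\left(W \right)} = \frac{38}{5}$ ($d{\left(W \right)} = 8 + 2 \left(- \frac{1}{5}\right) = 8 - \frac{2}{5} = \frac{38}{5}$)
$X{\left(K \right)} = -2 + K$ ($X{\left(K \right)} = K - 2 = -2 + K$)
$\left(X{\left(\frac{1 + 4}{-4 - 5} \right)} + d{\left(6 \right)}\right)^{2} = \left(\left(-2 + \frac{1 + 4}{-4 - 5}\right) + \frac{38}{5}\right)^{2} = \left(\left(-2 + \frac{5}{-9}\right) + \frac{38}{5}\right)^{2} = \left(\left(-2 + 5 \left(- \frac{1}{9}\right)\right) + \frac{38}{5}\right)^{2} = \left(\left(-2 - \frac{5}{9}\right) + \frac{38}{5}\right)^{2} = \left(- \frac{23}{9} + \frac{38}{5}\right)^{2} = \left(\frac{227}{45}\right)^{2} = \frac{51529}{2025}$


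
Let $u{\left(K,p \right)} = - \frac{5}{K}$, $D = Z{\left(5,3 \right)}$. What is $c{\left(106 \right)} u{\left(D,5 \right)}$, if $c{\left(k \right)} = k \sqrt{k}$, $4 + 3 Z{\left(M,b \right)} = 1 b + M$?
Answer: $- \frac{795 \sqrt{106}}{2} \approx -4092.5$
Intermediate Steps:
$Z{\left(M,b \right)} = - \frac{4}{3} + \frac{M}{3} + \frac{b}{3}$ ($Z{\left(M,b \right)} = - \frac{4}{3} + \frac{1 b + M}{3} = - \frac{4}{3} + \frac{b + M}{3} = - \frac{4}{3} + \frac{M + b}{3} = - \frac{4}{3} + \left(\frac{M}{3} + \frac{b}{3}\right) = - \frac{4}{3} + \frac{M}{3} + \frac{b}{3}$)
$D = \frac{4}{3}$ ($D = - \frac{4}{3} + \frac{1}{3} \cdot 5 + \frac{1}{3} \cdot 3 = - \frac{4}{3} + \frac{5}{3} + 1 = \frac{4}{3} \approx 1.3333$)
$c{\left(k \right)} = k^{\frac{3}{2}}$
$c{\left(106 \right)} u{\left(D,5 \right)} = 106^{\frac{3}{2}} \left(- \frac{5}{\frac{4}{3}}\right) = 106 \sqrt{106} \left(\left(-5\right) \frac{3}{4}\right) = 106 \sqrt{106} \left(- \frac{15}{4}\right) = - \frac{795 \sqrt{106}}{2}$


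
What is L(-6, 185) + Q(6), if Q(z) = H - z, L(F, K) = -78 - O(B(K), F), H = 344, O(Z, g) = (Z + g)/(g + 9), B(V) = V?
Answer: 601/3 ≈ 200.33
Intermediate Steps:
O(Z, g) = (Z + g)/(9 + g)
L(F, K) = -78 - (F + K)/(9 + F) (L(F, K) = -78 - (K + F)/(9 + F) = -78 - (F + K)/(9 + F))
Q(z) = 344 - z
L(-6, 185) + Q(6) = (-702 - 1*185 - 79*(-6))/(9 - 6) + (344 - 1*6) = (-702 - 185 + 474)/3 + (344 - 6) = (1/3)*(-413) + 338 = -413/3 + 338 = 601/3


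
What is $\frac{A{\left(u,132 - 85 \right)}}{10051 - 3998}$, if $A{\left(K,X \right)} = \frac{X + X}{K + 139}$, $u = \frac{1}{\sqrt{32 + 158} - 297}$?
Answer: $\frac{575014168}{5146661714151} + \frac{47 \sqrt{190}}{5146661714151} \approx 0.00011173$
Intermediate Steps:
$u = \frac{1}{-297 + \sqrt{190}}$ ($u = \frac{1}{\sqrt{190} - 297} = \frac{1}{-297 + \sqrt{190}} \approx -0.0035309$)
$A{\left(K,X \right)} = \frac{2 X}{139 + K}$
$\frac{A{\left(u,132 - 85 \right)}}{10051 - 3998} = \frac{2 \left(132 - 85\right) \frac{1}{139 - \left(\frac{297}{88019} + \frac{\sqrt{190}}{88019}\right)}}{10051 - 3998} = \frac{2 \left(132 - 85\right) \frac{1}{\frac{12234344}{88019} - \frac{\sqrt{190}}{88019}}}{10051 - 3998} = \frac{2 \cdot 47 \frac{1}{\frac{12234344}{88019} - \frac{\sqrt{190}}{88019}}}{6053} = \frac{94}{\frac{12234344}{88019} - \frac{\sqrt{190}}{88019}} \cdot \frac{1}{6053} = \frac{94}{6053 \left(\frac{12234344}{88019} - \frac{\sqrt{190}}{88019}\right)}$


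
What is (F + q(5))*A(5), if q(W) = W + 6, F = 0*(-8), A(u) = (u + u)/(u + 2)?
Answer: 110/7 ≈ 15.714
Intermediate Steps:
A(u) = 2*u/(2 + u) (A(u) = (2*u)/(2 + u) = 2*u/(2 + u))
F = 0
q(W) = 6 + W
(F + q(5))*A(5) = (0 + (6 + 5))*(2*5/(2 + 5)) = (0 + 11)*(2*5/7) = 11*(2*5*(1/7)) = 11*(10/7) = 110/7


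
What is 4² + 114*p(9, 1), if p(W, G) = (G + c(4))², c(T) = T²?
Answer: 32962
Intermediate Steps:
p(W, G) = (16 + G)² (p(W, G) = (G + 4²)² = (G + 16)² = (16 + G)²)
4² + 114*p(9, 1) = 4² + 114*(16 + 1)² = 16 + 114*17² = 16 + 114*289 = 16 + 32946 = 32962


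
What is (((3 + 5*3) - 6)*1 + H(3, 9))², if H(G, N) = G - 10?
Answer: 25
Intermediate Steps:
H(G, N) = -10 + G
(((3 + 5*3) - 6)*1 + H(3, 9))² = (((3 + 5*3) - 6)*1 + (-10 + 3))² = (((3 + 15) - 6)*1 - 7)² = ((18 - 6)*1 - 7)² = (12*1 - 7)² = (12 - 7)² = 5² = 25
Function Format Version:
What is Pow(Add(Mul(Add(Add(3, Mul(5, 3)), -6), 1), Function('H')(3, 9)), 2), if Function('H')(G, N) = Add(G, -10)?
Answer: 25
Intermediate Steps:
Function('H')(G, N) = Add(-10, G)
Pow(Add(Mul(Add(Add(3, Mul(5, 3)), -6), 1), Function('H')(3, 9)), 2) = Pow(Add(Mul(Add(Add(3, Mul(5, 3)), -6), 1), Add(-10, 3)), 2) = Pow(Add(Mul(Add(Add(3, 15), -6), 1), -7), 2) = Pow(Add(Mul(Add(18, -6), 1), -7), 2) = Pow(Add(Mul(12, 1), -7), 2) = Pow(Add(12, -7), 2) = Pow(5, 2) = 25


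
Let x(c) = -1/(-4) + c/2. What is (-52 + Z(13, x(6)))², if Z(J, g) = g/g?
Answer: 2601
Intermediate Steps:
x(c) = ¼ + c/2 (x(c) = -1*(-¼) + c*(½) = ¼ + c/2)
Z(J, g) = 1
(-52 + Z(13, x(6)))² = (-52 + 1)² = (-51)² = 2601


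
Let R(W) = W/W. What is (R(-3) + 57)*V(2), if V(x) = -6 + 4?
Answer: -116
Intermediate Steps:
R(W) = 1
V(x) = -2
(R(-3) + 57)*V(2) = (1 + 57)*(-2) = 58*(-2) = -116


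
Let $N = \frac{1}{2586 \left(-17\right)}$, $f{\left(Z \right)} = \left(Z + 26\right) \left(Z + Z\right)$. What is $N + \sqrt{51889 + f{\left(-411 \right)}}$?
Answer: $- \frac{1}{43962} + \sqrt{368359} \approx 606.93$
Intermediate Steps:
$f{\left(Z \right)} = 2 Z \left(26 + Z\right)$ ($f{\left(Z \right)} = \left(26 + Z\right) 2 Z = 2 Z \left(26 + Z\right)$)
$N = - \frac{1}{43962}$ ($N = \frac{1}{-43962} = - \frac{1}{43962} \approx -2.2747 \cdot 10^{-5}$)
$N + \sqrt{51889 + f{\left(-411 \right)}} = - \frac{1}{43962} + \sqrt{51889 + 2 \left(-411\right) \left(26 - 411\right)} = - \frac{1}{43962} + \sqrt{51889 + 2 \left(-411\right) \left(-385\right)} = - \frac{1}{43962} + \sqrt{51889 + 316470} = - \frac{1}{43962} + \sqrt{368359}$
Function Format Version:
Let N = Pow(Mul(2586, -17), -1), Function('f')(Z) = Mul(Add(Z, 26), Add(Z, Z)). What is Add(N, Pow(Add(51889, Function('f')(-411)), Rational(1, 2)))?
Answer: Add(Rational(-1, 43962), Pow(368359, Rational(1, 2))) ≈ 606.93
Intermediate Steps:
Function('f')(Z) = Mul(2, Z, Add(26, Z)) (Function('f')(Z) = Mul(Add(26, Z), Mul(2, Z)) = Mul(2, Z, Add(26, Z)))
N = Rational(-1, 43962) (N = Pow(-43962, -1) = Rational(-1, 43962) ≈ -2.2747e-5)
Add(N, Pow(Add(51889, Function('f')(-411)), Rational(1, 2))) = Add(Rational(-1, 43962), Pow(Add(51889, Mul(2, -411, Add(26, -411))), Rational(1, 2))) = Add(Rational(-1, 43962), Pow(Add(51889, Mul(2, -411, -385)), Rational(1, 2))) = Add(Rational(-1, 43962), Pow(Add(51889, 316470), Rational(1, 2))) = Add(Rational(-1, 43962), Pow(368359, Rational(1, 2)))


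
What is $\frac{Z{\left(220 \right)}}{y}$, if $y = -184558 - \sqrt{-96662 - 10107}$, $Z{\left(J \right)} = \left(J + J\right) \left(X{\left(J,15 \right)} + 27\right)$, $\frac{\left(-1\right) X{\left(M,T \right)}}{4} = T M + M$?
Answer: $\frac{1141181172560}{34061762133} - \frac{6183320 i \sqrt{106769}}{34061762133} \approx 33.503 - 0.059317 i$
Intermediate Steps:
$X{\left(M,T \right)} = - 4 M - 4 M T$ ($X{\left(M,T \right)} = - 4 \left(T M + M\right) = - 4 \left(M T + M\right) = - 4 \left(M + M T\right) = - 4 M - 4 M T$)
$Z{\left(J \right)} = 2 J \left(27 - 64 J\right)$ ($Z{\left(J \right)} = \left(J + J\right) \left(- 4 J \left(1 + 15\right) + 27\right) = 2 J \left(\left(-4\right) J 16 + 27\right) = 2 J \left(- 64 J + 27\right) = 2 J \left(27 - 64 J\right)$)
$y = -184558 - i \sqrt{106769}$ ($y = -184558 - \sqrt{-106769} = -184558 - i \sqrt{106769} \approx -1.8456 \cdot 10^{5} - 326.76 i$)
$\frac{Z{\left(220 \right)}}{y} = \frac{2 \cdot 220 \left(27 - 14080\right)}{-184558 - i \sqrt{106769}} = \frac{2 \cdot 220 \left(-14053\right)}{-184558 - i \sqrt{106769}} = - \frac{6183320}{-184558 - i \sqrt{106769}}$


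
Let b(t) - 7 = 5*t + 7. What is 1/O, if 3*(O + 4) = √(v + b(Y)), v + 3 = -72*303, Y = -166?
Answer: -4/2531 - I*√2515/2531 ≈ -0.0015804 - 0.019814*I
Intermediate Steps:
v = -21819 (v = -3 - 72*303 = -3 - 21816 = -21819)
b(t) = 14 + 5*t (b(t) = 7 + (5*t + 7) = 7 + (7 + 5*t) = 14 + 5*t)
O = -4 + I*√2515 (O = -4 + √(-21819 + (14 + 5*(-166)))/3 = -4 + √(-21819 + (14 - 830))/3 = -4 + √(-21819 - 816)/3 = -4 + √(-22635)/3 = -4 + (3*I*√2515)/3 = -4 + I*√2515 ≈ -4.0 + 50.15*I)
1/O = 1/(-4 + I*√2515)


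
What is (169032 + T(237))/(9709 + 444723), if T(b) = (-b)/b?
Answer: 169031/454432 ≈ 0.37196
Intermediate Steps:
T(b) = -1
(169032 + T(237))/(9709 + 444723) = (169032 - 1)/(9709 + 444723) = 169031/454432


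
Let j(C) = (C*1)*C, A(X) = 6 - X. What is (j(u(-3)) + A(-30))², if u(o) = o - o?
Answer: 1296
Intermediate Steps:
u(o) = 0
j(C) = C² (j(C) = C*C = C²)
(j(u(-3)) + A(-30))² = (0² + (6 - 1*(-30)))² = (0 + (6 + 30))² = (0 + 36)² = 36² = 1296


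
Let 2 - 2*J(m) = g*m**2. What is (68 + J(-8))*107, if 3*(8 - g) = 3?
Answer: -16585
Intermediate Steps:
g = 7 (g = 8 - 1/3*3 = 8 - 1 = 7)
J(m) = 1 - 7*m**2/2
(68 + J(-8))*107 = (68 + (1 - 7/2*(-8)**2))*107 = (68 + (1 - 7/2*64))*107 = (68 + (1 - 224))*107 = (68 - 223)*107 = -155*107 = -16585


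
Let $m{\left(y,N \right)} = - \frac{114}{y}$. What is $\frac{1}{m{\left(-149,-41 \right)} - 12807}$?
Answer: $- \frac{149}{1908129} \approx -7.8087 \cdot 10^{-5}$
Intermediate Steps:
$\frac{1}{m{\left(-149,-41 \right)} - 12807} = \frac{1}{- \frac{114}{-149} - 12807} = \frac{1}{\left(-114\right) \left(- \frac{1}{149}\right) - 12807} = \frac{1}{\frac{114}{149} - 12807} = \frac{1}{- \frac{1908129}{149}} = - \frac{149}{1908129}$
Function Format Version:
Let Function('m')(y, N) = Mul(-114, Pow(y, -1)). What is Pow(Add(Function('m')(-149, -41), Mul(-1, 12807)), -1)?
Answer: Rational(-149, 1908129) ≈ -7.8087e-5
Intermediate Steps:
Pow(Add(Function('m')(-149, -41), Mul(-1, 12807)), -1) = Pow(Add(Mul(-114, Pow(-149, -1)), Mul(-1, 12807)), -1) = Pow(Add(Mul(-114, Rational(-1, 149)), -12807), -1) = Pow(Add(Rational(114, 149), -12807), -1) = Pow(Rational(-1908129, 149), -1) = Rational(-149, 1908129)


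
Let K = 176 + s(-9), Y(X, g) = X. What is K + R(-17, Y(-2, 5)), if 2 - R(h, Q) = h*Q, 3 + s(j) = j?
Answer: 132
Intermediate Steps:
s(j) = -3 + j
R(h, Q) = 2 - Q*h (R(h, Q) = 2 - h*Q = 2 - Q*h)
K = 164 (K = 176 + (-3 - 9) = 176 - 12 = 164)
K + R(-17, Y(-2, 5)) = 164 + (2 - 1*(-2)*(-17)) = 164 + (2 - 34) = 164 - 32 = 132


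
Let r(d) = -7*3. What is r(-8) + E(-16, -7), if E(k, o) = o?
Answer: -28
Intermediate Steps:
r(d) = -21
r(-8) + E(-16, -7) = -21 - 7 = -28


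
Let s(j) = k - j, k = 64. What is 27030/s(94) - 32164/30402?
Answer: -13712183/15201 ≈ -902.06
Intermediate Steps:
s(j) = 64 - j
27030/s(94) - 32164/30402 = 27030/(64 - 1*94) - 32164/30402 = 27030/(64 - 94) - 32164*1/30402 = 27030/(-30) - 16082/15201 = 27030*(-1/30) - 16082/15201 = -901 - 16082/15201 = -13712183/15201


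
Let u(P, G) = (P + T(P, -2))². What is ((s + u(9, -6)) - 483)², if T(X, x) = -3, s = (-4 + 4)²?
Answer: 199809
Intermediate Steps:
s = 0 (s = 0² = 0)
u(P, G) = (-3 + P)² (u(P, G) = (P - 3)² = (-3 + P)²)
((s + u(9, -6)) - 483)² = ((0 + (-3 + 9)²) - 483)² = ((0 + 6²) - 483)² = ((0 + 36) - 483)² = (36 - 483)² = (-447)² = 199809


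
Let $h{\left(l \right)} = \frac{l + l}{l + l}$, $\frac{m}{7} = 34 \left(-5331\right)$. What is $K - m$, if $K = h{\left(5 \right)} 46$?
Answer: $1268824$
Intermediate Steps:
$m = -1268778$ ($m = 7 \cdot 34 \left(-5331\right) = 7 \left(-181254\right) = -1268778$)
$h{\left(l \right)} = 1$ ($h{\left(l \right)} = \frac{2 l}{2 l} = 2 l \frac{1}{2 l} = 1$)
$K = 46$ ($K = 1 \cdot 46 = 46$)
$K - m = 46 - -1268778 = 46 + 1268778 = 1268824$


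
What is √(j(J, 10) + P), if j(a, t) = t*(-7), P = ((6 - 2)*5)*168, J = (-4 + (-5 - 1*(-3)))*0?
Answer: √3290 ≈ 57.359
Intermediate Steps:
J = 0 (J = (-4 + (-5 + 3))*0 = (-4 - 2)*0 = -6*0 = 0)
P = 3360 (P = (4*5)*168 = 20*168 = 3360)
j(a, t) = -7*t
√(j(J, 10) + P) = √(-7*10 + 3360) = √(-70 + 3360) = √3290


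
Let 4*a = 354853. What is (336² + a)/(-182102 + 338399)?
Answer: 806437/625188 ≈ 1.2899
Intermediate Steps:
a = 354853/4 (a = (¼)*354853 = 354853/4 ≈ 88713.)
(336² + a)/(-182102 + 338399) = (336² + 354853/4)/(-182102 + 338399) = (112896 + 354853/4)/156297 = (806437/4)*(1/156297) = 806437/625188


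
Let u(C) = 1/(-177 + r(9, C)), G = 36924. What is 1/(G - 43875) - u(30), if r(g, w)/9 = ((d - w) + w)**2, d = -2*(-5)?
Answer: -2558/1675191 ≈ -0.0015270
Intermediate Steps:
d = 10
r(g, w) = 900 (r(g, w) = 9*((10 - w) + w)**2 = 9*10**2 = 9*100 = 900)
u(C) = 1/723 (u(C) = 1/(-177 + 900) = 1/723)
1/(G - 43875) - u(30) = 1/(36924 - 43875) - 1*1/723 = 1/(-6951) - 1/723 = -1/6951 - 1/723 = -2558/1675191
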